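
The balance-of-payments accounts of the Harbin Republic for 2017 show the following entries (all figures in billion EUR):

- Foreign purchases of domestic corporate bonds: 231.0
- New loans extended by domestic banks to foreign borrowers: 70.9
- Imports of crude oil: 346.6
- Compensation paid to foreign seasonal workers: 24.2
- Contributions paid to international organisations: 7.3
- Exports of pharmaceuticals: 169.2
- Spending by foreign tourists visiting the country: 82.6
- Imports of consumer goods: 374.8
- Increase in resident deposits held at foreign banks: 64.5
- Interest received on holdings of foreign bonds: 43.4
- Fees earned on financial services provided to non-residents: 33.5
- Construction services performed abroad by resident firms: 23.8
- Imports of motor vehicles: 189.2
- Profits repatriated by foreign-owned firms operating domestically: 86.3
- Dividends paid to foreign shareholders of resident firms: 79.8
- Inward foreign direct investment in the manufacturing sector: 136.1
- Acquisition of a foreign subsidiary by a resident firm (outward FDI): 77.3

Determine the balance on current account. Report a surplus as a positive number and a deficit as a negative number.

-755.7

Goods: -374.8 - 346.6 - 189.2 + 169.2 = -741.4
Services: 82.6 + 33.5 + 23.8 = 139.9
Primary income: -79.8 + 43.4 - 86.3 - 24.2 = -146.9
Secondary income: -7.3
Current account = (-741.4) + 139.9 + (-146.9) + (-7.3) = -755.7
(Excluded from the current account — financial account: foreign purchases of domestic corporate bonds 231.0, new loans extended by domestic banks to foreign borrowers 70.9, increase in resident deposits held at foreign banks 64.5, inward foreign direct investment in the manufacturing sector 136.1, acquisition of a foreign subsidiary by a resident firm (outward FDI) 77.3.)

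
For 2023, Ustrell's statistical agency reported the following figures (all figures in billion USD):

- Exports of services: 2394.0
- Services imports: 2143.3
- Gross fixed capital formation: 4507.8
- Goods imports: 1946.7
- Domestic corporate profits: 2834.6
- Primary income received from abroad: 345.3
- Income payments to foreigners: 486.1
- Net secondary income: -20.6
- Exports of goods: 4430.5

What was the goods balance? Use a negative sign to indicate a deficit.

2483.8

Goods balance = 4430.5 - 1946.7 = 2483.8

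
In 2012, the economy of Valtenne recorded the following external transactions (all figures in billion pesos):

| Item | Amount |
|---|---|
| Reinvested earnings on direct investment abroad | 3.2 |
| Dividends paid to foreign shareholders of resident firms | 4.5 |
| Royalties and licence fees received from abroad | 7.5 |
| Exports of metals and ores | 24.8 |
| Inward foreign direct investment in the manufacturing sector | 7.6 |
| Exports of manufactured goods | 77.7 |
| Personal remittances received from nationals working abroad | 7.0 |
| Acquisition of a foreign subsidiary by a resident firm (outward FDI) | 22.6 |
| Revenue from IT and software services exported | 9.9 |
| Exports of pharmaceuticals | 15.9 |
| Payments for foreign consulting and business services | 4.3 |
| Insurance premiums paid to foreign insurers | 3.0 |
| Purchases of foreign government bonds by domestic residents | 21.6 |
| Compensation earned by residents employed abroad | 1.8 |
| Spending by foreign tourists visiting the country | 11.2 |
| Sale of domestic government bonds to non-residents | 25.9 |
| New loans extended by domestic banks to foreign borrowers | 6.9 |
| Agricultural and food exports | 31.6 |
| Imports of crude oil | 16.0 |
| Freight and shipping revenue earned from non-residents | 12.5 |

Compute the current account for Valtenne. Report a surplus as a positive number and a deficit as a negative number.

175.3

Goods: -16.0 + 24.8 + 77.7 + 31.6 + 15.9 = 134.0
Services: 9.9 + 7.5 + 11.2 - 3.0 - 4.3 + 12.5 = 33.8
Primary income: 1.8 + 3.2 - 4.5 = 0.5
Secondary income: 7.0
Current account = 134.0 + 33.8 + 0.5 + 7.0 = 175.3
(Excluded from the current account — financial account: inward foreign direct investment in the manufacturing sector 7.6, acquisition of a foreign subsidiary by a resident firm (outward FDI) 22.6, purchases of foreign government bonds by domestic residents 21.6, sale of domestic government bonds to non-residents 25.9, new loans extended by domestic banks to foreign borrowers 6.9.)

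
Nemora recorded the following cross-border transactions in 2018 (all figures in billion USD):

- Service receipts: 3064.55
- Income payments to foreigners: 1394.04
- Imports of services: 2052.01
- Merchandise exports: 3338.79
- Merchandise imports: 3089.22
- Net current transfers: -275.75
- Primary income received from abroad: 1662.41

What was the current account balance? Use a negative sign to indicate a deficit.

1254.73

Goods balance = 3338.79 - 3089.22 = 249.57
Services balance = 3064.55 - 2052.01 = 1012.54
Trade balance (goods + services) = 249.57 + 1012.54 = 1262.11
Net primary income = 1662.41 - 1394.04 = 268.37
Net secondary income = -275.75
Current account = 1262.11 + 268.37 + (-275.75) = 1254.73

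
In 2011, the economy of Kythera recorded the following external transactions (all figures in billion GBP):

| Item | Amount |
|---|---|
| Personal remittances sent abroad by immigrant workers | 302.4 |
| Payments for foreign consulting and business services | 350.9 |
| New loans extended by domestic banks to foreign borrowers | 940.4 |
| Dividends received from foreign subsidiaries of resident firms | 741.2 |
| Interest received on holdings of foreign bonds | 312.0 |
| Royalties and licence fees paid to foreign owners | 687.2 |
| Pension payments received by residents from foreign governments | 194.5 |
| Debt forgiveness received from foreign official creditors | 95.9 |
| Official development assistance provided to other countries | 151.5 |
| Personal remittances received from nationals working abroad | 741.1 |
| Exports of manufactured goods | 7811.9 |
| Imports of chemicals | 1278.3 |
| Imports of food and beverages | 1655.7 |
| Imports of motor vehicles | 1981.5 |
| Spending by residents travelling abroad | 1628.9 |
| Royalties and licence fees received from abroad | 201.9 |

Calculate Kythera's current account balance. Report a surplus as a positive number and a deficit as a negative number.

1966.2

Goods: -1278.3 + 7811.9 - 1981.5 - 1655.7 = 2896.4
Services: -1628.9 + 201.9 - 687.2 - 350.9 = -2465.1
Primary income: 741.2 + 312.0 = 1053.2
Secondary income: -151.5 + 741.1 - 302.4 + 194.5 = 481.7
Current account = 2896.4 + (-2465.1) + 1053.2 + 481.7 = 1966.2
(Excluded from the current account — financial account: new loans extended by domestic banks to foreign borrowers 940.4; capital account: debt forgiveness received from foreign official creditors 95.9.)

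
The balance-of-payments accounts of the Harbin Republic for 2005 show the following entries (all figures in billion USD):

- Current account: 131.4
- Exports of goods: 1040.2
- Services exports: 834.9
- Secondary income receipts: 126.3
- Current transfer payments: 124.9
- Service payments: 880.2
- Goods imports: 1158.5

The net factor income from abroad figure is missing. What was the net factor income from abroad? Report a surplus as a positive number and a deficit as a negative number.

Current account = goods balance + services balance + net primary income + net secondary income
Sum of the known components = -162.2
Net factor income from abroad = CA - (known components) = 131.4 - (-162.2) = 293.6

293.6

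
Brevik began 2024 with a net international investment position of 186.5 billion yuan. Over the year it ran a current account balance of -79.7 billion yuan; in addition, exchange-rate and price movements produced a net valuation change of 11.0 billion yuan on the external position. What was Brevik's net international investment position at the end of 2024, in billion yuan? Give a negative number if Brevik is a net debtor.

117.8

Change in NIIP = current account + net valuation change = -79.7 + 11.0 = -68.7
End-of-year NIIP = 186.5 + (-68.7) = 117.8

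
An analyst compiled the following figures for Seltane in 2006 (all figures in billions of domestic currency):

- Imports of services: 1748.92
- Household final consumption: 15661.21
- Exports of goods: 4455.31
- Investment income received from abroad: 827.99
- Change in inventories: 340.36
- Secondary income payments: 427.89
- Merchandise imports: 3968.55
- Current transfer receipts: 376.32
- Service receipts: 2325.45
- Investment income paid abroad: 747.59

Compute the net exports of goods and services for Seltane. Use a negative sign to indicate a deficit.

Goods balance = 4455.31 - 3968.55 = 486.76
Services balance = 2325.45 - 1748.92 = 576.53
Trade balance (goods + services) = 486.76 + 576.53 = 1063.29

1063.29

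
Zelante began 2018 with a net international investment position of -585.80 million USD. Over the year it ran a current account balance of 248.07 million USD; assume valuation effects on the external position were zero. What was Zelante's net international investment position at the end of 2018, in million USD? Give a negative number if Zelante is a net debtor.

With no valuation effects, change in NIIP = current account = 248.07
End-of-year NIIP = -585.80 + 248.07 = -337.73

-337.73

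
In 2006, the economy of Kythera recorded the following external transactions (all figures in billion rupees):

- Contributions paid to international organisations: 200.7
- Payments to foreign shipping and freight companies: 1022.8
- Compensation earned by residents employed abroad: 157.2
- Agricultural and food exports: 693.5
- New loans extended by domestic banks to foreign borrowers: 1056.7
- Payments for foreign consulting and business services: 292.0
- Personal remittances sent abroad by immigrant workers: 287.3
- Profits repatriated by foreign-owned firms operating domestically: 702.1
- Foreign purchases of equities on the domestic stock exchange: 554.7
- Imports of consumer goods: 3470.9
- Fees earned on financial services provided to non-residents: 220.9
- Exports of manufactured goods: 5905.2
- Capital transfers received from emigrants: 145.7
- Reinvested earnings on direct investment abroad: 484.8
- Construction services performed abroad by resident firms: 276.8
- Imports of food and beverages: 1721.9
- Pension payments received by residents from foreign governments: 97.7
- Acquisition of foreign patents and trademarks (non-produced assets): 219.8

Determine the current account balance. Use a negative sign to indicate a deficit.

Goods: -1721.9 + 5905.2 - 3470.9 + 693.5 = 1405.9
Services: -1022.8 - 292.0 + 276.8 + 220.9 = -817.1
Primary income: 157.2 - 702.1 + 484.8 = -60.1
Secondary income: -200.7 - 287.3 + 97.7 = -390.3
Current account = 1405.9 + (-817.1) + (-60.1) + (-390.3) = 138.4
(Excluded from the current account — financial account: new loans extended by domestic banks to foreign borrowers 1056.7, foreign purchases of equities on the domestic stock exchange 554.7; capital account: capital transfers received from emigrants 145.7, acquisition of foreign patents and trademarks (non-produced assets) 219.8.)

138.4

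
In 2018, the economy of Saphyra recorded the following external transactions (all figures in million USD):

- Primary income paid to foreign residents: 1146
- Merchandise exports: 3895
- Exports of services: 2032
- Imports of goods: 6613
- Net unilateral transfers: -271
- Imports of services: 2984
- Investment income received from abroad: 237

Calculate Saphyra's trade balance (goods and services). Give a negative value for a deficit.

Goods balance = 3895 - 6613 = -2718
Services balance = 2032 - 2984 = -952
Trade balance (goods + services) = -2718 + (-952) = -3670

-3670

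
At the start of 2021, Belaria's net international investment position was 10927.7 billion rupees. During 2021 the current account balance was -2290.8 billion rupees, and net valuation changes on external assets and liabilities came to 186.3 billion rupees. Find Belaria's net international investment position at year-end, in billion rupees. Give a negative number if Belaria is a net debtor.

Change in NIIP = current account + net valuation change = -2290.8 + 186.3 = -2104.5
End-of-year NIIP = 10927.7 + (-2104.5) = 8823.2

8823.2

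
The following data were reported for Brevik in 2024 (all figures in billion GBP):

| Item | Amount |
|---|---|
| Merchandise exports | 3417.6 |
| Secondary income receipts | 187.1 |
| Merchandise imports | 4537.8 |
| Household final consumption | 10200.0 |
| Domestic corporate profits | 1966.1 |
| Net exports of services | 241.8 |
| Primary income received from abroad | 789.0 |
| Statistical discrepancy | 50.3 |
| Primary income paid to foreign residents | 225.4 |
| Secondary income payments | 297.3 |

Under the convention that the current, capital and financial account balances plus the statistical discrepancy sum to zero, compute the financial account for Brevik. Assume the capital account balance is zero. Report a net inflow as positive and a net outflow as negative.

Goods balance = 3417.6 - 4537.8 = -1120.2
Services balance = 241.8
Trade balance (goods + services) = -1120.2 + 241.8 = -878.4
Net primary income = 789.0 - 225.4 = 563.6
Net secondary income = 187.1 - 297.3 = -110.2
Current account = -878.4 + 563.6 + (-110.2) = -425.0
Financial account = -(-425.0 + 50.3) = 374.7

374.7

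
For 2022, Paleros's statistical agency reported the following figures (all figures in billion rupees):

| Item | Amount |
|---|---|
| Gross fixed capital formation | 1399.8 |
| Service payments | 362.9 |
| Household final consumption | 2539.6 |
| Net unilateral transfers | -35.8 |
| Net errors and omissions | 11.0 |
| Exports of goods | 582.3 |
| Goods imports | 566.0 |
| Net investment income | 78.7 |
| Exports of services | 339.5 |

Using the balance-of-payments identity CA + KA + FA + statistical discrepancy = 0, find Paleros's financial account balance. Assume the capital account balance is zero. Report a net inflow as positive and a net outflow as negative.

-46.8

Goods balance = 582.3 - 566.0 = 16.3
Services balance = 339.5 - 362.9 = -23.4
Trade balance (goods + services) = 16.3 + (-23.4) = -7.1
Net primary income = 78.7
Net secondary income = -35.8
Current account = -7.1 + 78.7 + (-35.8) = 35.8
Financial account = -(35.8 + 11.0) = -46.8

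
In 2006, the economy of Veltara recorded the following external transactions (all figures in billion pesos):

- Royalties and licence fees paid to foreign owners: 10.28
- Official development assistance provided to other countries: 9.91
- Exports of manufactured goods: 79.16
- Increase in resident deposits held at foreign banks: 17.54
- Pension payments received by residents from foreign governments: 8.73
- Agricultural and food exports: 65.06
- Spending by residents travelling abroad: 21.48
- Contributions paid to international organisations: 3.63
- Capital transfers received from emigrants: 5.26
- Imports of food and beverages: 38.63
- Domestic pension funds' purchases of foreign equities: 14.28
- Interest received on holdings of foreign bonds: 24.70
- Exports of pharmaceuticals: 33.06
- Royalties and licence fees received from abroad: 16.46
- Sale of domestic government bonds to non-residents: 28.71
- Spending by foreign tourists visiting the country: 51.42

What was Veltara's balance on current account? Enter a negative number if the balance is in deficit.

Goods: 79.16 + 65.06 - 38.63 + 33.06 = 138.65
Services: 16.46 + 51.42 - 21.48 - 10.28 = 36.12
Primary income: 24.70
Secondary income: 8.73 - 9.91 - 3.63 = -4.81
Current account = 138.65 + 36.12 + 24.70 + (-4.81) = 194.66
(Excluded from the current account — financial account: increase in resident deposits held at foreign banks 17.54, domestic pension funds' purchases of foreign equities 14.28, sale of domestic government bonds to non-residents 28.71; capital account: capital transfers received from emigrants 5.26.)

194.66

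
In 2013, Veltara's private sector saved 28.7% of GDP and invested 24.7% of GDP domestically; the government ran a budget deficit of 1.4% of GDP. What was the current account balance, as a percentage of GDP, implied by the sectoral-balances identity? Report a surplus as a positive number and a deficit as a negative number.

2.6

By the sectoral-balances identity, CA = (S_private - I) + (T - G).
Private balance = 28.7 - 24.7 = 4.0
Government balance (T - G) = -1.4
CA = 4.0 + (-1.4) = 2.6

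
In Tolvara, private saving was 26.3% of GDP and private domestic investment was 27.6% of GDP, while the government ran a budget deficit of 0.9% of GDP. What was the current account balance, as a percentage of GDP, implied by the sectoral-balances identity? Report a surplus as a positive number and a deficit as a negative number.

-2.2

By the sectoral-balances identity, CA = (S_private - I) + (T - G).
Private balance = 26.3 - 27.6 = -1.3
Government balance (T - G) = -0.9
CA = -1.3 + (-0.9) = -2.2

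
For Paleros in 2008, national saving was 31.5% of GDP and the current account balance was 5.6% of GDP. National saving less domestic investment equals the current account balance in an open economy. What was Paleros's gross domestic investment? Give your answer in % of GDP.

S - I = CA (net lending to the rest of the world).
I = S - CA = 31.5 - 5.6 = 25.9

25.9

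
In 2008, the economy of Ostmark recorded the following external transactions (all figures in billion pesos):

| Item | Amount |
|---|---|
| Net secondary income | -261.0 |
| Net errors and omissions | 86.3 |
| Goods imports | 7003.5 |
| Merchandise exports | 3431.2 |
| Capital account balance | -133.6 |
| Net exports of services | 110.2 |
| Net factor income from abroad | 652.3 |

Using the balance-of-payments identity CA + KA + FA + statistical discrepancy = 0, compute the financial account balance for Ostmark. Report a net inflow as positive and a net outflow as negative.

3118.1

Goods balance = 3431.2 - 7003.5 = -3572.3
Services balance = 110.2
Trade balance (goods + services) = -3572.3 + 110.2 = -3462.1
Net primary income = 652.3
Net secondary income = -261.0
Current account = -3462.1 + 652.3 + (-261.0) = -3070.8
Financial account = -(-3070.8 + (-133.6) + 86.3) = 3118.1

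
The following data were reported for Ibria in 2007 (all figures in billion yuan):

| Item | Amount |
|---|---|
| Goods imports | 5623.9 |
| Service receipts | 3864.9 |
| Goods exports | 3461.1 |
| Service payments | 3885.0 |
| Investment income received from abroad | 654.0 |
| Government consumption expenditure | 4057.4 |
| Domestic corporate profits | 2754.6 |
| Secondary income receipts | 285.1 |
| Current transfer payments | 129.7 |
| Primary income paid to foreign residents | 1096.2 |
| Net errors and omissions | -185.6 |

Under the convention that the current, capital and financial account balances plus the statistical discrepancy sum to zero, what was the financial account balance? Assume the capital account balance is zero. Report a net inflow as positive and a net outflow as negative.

Goods balance = 3461.1 - 5623.9 = -2162.8
Services balance = 3864.9 - 3885.0 = -20.1
Trade balance (goods + services) = -2162.8 + (-20.1) = -2182.9
Net primary income = 654.0 - 1096.2 = -442.2
Net secondary income = 285.1 - 129.7 = 155.4
Current account = -2182.9 + (-442.2) + 155.4 = -2469.7
Financial account = -(-2469.7 + (-185.6)) = 2655.3

2655.3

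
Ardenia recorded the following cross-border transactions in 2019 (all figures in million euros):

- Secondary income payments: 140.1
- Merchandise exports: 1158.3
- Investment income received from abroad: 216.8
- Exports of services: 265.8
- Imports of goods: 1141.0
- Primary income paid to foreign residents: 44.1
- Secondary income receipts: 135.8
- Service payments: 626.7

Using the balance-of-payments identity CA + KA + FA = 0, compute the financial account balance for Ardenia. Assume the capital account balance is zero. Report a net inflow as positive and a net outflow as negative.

Goods balance = 1158.3 - 1141.0 = 17.3
Services balance = 265.8 - 626.7 = -360.9
Trade balance (goods + services) = 17.3 + (-360.9) = -343.6
Net primary income = 216.8 - 44.1 = 172.7
Net secondary income = 135.8 - 140.1 = -4.3
Current account = -343.6 + 172.7 + (-4.3) = -175.2
Financial account = -(-175.2) = 175.2

175.2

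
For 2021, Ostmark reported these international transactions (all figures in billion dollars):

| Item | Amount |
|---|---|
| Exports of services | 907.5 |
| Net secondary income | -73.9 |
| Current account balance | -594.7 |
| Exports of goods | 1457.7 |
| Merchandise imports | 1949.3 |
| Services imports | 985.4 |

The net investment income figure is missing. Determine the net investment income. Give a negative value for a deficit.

48.7

Current account = goods balance + services balance + net primary income + net secondary income
Sum of the known components = -643.4
Net investment income = CA - (known components) = -594.7 - (-643.4) = 48.7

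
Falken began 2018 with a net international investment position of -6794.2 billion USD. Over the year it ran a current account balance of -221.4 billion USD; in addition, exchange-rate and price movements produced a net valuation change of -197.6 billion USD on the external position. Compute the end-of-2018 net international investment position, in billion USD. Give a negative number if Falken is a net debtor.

-7213.2

Change in NIIP = current account + net valuation change = -221.4 + (-197.6) = -419.0
End-of-year NIIP = -6794.2 + (-419.0) = -7213.2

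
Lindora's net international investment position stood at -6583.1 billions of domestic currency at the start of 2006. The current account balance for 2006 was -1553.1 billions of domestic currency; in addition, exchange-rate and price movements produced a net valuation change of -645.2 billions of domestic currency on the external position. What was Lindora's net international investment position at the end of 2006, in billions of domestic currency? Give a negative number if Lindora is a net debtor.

-8781.4

Change in NIIP = current account + net valuation change = -1553.1 + (-645.2) = -2198.3
End-of-year NIIP = -6583.1 + (-2198.3) = -8781.4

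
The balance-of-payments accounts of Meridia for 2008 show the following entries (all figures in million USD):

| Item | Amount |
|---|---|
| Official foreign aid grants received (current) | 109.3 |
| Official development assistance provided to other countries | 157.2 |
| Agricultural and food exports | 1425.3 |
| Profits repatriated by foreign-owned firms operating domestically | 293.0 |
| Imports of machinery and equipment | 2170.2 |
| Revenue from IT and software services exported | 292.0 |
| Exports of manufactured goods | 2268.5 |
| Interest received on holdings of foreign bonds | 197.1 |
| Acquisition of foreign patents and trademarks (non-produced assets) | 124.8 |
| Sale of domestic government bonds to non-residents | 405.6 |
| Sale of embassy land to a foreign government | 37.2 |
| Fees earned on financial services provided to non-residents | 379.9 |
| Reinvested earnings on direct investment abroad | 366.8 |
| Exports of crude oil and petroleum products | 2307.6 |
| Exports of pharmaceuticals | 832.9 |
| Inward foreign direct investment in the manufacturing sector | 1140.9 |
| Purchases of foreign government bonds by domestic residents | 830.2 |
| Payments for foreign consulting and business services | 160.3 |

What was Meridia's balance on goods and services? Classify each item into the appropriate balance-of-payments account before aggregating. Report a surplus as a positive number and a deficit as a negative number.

5175.7

Goods: -2170.2 + 2307.6 + 832.9 + 2268.5 + 1425.3 = 4664.1
Services: 379.9 + 292.0 - 160.3 = 511.6
Trade balance = 4664.1 + 511.6 = 5175.7
(Excluded from the trade balance — secondary income: official foreign aid grants received (current) 109.3, official development assistance provided to other countries 157.2; primary income: profits repatriated by foreign-owned firms operating domestically 293.0, interest received on holdings of foreign bonds 197.1, reinvested earnings on direct investment abroad 366.8; capital account: acquisition of foreign patents and trademarks (non-produced assets) 124.8, sale of embassy land to a foreign government 37.2; financial account: sale of domestic government bonds to non-residents 405.6, inward foreign direct investment in the manufacturing sector 1140.9, purchases of foreign government bonds by domestic residents 830.2.)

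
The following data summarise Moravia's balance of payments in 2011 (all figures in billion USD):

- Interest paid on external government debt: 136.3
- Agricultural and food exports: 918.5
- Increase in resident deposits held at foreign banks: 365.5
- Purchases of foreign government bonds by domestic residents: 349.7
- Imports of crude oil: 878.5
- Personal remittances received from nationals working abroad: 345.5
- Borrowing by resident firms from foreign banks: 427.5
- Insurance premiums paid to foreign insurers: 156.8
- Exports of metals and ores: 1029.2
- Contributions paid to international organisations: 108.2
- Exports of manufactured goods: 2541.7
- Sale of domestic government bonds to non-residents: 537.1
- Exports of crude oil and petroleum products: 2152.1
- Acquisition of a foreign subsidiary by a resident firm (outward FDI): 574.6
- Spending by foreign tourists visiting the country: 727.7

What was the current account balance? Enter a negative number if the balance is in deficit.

6434.9

Goods: 1029.2 - 878.5 + 2152.1 + 918.5 + 2541.7 = 5763.0
Services: -156.8 + 727.7 = 570.9
Primary income: -136.3
Secondary income: -108.2 + 345.5 = 237.3
Current account = 5763.0 + 570.9 + (-136.3) + 237.3 = 6434.9
(Excluded from the current account — financial account: increase in resident deposits held at foreign banks 365.5, purchases of foreign government bonds by domestic residents 349.7, borrowing by resident firms from foreign banks 427.5, sale of domestic government bonds to non-residents 537.1, acquisition of a foreign subsidiary by a resident firm (outward FDI) 574.6.)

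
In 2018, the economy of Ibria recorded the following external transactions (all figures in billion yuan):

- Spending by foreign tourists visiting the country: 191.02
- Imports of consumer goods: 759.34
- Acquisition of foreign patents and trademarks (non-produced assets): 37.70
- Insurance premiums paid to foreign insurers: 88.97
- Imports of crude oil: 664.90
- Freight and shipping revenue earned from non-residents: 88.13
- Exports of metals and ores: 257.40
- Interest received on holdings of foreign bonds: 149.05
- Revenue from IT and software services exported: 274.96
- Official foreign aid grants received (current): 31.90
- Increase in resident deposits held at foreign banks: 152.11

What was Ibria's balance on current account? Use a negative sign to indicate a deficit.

-520.75

Goods: -664.90 + 257.40 - 759.34 = -1166.84
Services: -88.97 + 191.02 + 274.96 + 88.13 = 465.14
Primary income: 149.05
Secondary income: 31.90
Current account = (-1166.84) + 465.14 + 149.05 + 31.90 = -520.75
(Excluded from the current account — capital account: acquisition of foreign patents and trademarks (non-produced assets) 37.70; financial account: increase in resident deposits held at foreign banks 152.11.)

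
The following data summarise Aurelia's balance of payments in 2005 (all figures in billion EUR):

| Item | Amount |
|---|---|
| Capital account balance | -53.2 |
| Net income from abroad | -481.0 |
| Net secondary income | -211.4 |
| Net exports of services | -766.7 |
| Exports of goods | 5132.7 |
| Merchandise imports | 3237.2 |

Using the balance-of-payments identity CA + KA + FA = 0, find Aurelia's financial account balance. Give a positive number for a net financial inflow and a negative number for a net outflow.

-383.2

Goods balance = 5132.7 - 3237.2 = 1895.5
Services balance = -766.7
Trade balance (goods + services) = 1895.5 + (-766.7) = 1128.8
Net primary income = -481.0
Net secondary income = -211.4
Current account = 1128.8 + (-481.0) + (-211.4) = 436.4
Financial account = -(436.4 + (-53.2)) = -383.2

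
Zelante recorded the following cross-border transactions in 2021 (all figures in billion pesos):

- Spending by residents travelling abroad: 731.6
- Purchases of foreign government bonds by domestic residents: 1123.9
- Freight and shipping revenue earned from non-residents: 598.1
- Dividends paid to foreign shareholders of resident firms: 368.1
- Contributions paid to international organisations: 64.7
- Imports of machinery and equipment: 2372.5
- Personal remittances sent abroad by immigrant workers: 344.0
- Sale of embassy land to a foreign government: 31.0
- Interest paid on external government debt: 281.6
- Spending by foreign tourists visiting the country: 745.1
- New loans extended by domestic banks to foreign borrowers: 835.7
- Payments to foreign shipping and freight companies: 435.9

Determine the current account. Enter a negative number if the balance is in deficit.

Goods: -2372.5
Services: 745.1 - 731.6 + 598.1 - 435.9 = 175.7
Primary income: -281.6 - 368.1 = -649.7
Secondary income: -344.0 - 64.7 = -408.7
Current account = (-2372.5) + 175.7 + (-649.7) + (-408.7) = -3255.2
(Excluded from the current account — financial account: purchases of foreign government bonds by domestic residents 1123.9, new loans extended by domestic banks to foreign borrowers 835.7; capital account: sale of embassy land to a foreign government 31.0.)

-3255.2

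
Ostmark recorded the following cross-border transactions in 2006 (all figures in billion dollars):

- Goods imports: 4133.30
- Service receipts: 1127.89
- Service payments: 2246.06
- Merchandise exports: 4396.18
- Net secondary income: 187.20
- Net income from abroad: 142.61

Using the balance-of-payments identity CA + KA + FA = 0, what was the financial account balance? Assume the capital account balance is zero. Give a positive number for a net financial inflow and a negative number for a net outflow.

Goods balance = 4396.18 - 4133.30 = 262.88
Services balance = 1127.89 - 2246.06 = -1118.17
Trade balance (goods + services) = 262.88 + (-1118.17) = -855.29
Net primary income = 142.61
Net secondary income = 187.20
Current account = -855.29 + 142.61 + 187.20 = -525.48
Financial account = -(-525.48) = 525.48

525.48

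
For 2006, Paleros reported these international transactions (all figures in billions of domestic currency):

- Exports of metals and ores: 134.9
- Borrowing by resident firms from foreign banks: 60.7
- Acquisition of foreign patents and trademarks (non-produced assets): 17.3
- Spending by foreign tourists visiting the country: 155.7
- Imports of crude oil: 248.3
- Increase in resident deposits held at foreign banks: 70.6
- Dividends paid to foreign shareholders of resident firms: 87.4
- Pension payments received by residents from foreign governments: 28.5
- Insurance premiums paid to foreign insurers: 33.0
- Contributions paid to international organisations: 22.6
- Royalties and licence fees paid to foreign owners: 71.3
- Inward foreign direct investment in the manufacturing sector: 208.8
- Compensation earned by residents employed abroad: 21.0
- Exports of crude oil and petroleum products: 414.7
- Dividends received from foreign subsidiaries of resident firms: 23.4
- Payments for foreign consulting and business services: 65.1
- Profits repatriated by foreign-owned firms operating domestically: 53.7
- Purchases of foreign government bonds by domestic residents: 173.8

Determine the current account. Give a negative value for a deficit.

Goods: 414.7 + 134.9 - 248.3 = 301.3
Services: -71.3 - 33.0 + 155.7 - 65.1 = -13.7
Primary income: -53.7 + 23.4 - 87.4 + 21.0 = -96.7
Secondary income: -22.6 + 28.5 = 5.9
Current account = 301.3 + (-13.7) + (-96.7) + 5.9 = 196.8
(Excluded from the current account — financial account: borrowing by resident firms from foreign banks 60.7, increase in resident deposits held at foreign banks 70.6, inward foreign direct investment in the manufacturing sector 208.8, purchases of foreign government bonds by domestic residents 173.8; capital account: acquisition of foreign patents and trademarks (non-produced assets) 17.3.)

196.8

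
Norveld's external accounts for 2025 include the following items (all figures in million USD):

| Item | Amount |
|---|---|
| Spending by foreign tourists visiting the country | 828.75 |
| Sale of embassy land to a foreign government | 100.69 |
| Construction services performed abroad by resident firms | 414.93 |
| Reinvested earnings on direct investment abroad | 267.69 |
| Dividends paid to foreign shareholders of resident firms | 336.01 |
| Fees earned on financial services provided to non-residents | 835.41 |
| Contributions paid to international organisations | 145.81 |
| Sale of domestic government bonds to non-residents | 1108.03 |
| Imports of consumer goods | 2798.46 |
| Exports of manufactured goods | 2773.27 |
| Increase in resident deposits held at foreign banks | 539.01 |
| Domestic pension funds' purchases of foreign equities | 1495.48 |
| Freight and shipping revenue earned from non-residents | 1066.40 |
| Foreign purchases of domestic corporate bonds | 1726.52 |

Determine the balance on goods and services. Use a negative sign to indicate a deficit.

3120.30

Goods: -2798.46 + 2773.27 = -25.19
Services: 828.75 + 835.41 + 1066.40 + 414.93 = 3145.49
Trade balance = -25.19 + 3145.49 = 3120.30
(Excluded from the trade balance — capital account: sale of embassy land to a foreign government 100.69; primary income: reinvested earnings on direct investment abroad 267.69, dividends paid to foreign shareholders of resident firms 336.01; secondary income: contributions paid to international organisations 145.81; financial account: sale of domestic government bonds to non-residents 1108.03, increase in resident deposits held at foreign banks 539.01, domestic pension funds' purchases of foreign equities 1495.48, foreign purchases of domestic corporate bonds 1726.52.)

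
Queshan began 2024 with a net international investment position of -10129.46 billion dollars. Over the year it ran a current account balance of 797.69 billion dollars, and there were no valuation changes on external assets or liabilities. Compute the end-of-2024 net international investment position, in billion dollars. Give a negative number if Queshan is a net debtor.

With no valuation effects, change in NIIP = current account = 797.69
End-of-year NIIP = -10129.46 + 797.69 = -9331.77

-9331.77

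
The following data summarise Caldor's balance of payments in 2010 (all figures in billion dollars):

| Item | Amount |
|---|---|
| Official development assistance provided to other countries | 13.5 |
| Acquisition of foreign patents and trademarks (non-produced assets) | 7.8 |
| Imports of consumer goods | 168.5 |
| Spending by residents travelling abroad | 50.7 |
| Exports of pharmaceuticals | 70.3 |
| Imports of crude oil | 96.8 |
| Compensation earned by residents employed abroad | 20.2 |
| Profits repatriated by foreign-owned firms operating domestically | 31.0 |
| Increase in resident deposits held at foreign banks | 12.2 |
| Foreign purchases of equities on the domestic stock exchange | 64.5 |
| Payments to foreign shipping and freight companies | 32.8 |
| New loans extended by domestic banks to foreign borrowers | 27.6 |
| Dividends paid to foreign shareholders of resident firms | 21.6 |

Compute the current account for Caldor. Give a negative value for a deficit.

Goods: 70.3 - 168.5 - 96.8 = -195.0
Services: -32.8 - 50.7 = -83.5
Primary income: 20.2 - 21.6 - 31.0 = -32.4
Secondary income: -13.5
Current account = (-195.0) + (-83.5) + (-32.4) + (-13.5) = -324.4
(Excluded from the current account — capital account: acquisition of foreign patents and trademarks (non-produced assets) 7.8; financial account: increase in resident deposits held at foreign banks 12.2, foreign purchases of equities on the domestic stock exchange 64.5, new loans extended by domestic banks to foreign borrowers 27.6.)

-324.4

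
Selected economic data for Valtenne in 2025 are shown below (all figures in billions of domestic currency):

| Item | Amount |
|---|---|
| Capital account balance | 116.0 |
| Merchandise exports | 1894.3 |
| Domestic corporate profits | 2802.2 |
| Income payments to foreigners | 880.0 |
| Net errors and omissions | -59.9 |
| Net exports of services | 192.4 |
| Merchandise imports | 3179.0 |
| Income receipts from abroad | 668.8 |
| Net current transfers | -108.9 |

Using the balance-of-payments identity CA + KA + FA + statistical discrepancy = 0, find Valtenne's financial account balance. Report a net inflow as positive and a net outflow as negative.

1356.3

Goods balance = 1894.3 - 3179.0 = -1284.7
Services balance = 192.4
Trade balance (goods + services) = -1284.7 + 192.4 = -1092.3
Net primary income = 668.8 - 880.0 = -211.2
Net secondary income = -108.9
Current account = -1092.3 + (-211.2) + (-108.9) = -1412.4
Financial account = -(-1412.4 + 116.0 + (-59.9)) = 1356.3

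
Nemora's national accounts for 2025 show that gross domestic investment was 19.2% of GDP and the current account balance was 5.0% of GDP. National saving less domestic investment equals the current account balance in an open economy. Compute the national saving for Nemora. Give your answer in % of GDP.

24.2

S = I + CA = 19.2 + 5.0 = 24.2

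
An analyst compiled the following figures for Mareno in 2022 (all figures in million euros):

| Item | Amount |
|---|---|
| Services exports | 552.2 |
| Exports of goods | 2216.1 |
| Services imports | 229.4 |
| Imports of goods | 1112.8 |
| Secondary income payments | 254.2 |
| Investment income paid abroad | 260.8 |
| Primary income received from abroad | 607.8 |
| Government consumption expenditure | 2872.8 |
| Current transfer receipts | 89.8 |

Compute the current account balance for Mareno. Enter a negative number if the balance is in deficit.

Goods balance = 2216.1 - 1112.8 = 1103.3
Services balance = 552.2 - 229.4 = 322.8
Trade balance (goods + services) = 1103.3 + 322.8 = 1426.1
Net primary income = 607.8 - 260.8 = 347.0
Net secondary income = 89.8 - 254.2 = -164.4
Current account = 1426.1 + 347.0 + (-164.4) = 1608.7

1608.7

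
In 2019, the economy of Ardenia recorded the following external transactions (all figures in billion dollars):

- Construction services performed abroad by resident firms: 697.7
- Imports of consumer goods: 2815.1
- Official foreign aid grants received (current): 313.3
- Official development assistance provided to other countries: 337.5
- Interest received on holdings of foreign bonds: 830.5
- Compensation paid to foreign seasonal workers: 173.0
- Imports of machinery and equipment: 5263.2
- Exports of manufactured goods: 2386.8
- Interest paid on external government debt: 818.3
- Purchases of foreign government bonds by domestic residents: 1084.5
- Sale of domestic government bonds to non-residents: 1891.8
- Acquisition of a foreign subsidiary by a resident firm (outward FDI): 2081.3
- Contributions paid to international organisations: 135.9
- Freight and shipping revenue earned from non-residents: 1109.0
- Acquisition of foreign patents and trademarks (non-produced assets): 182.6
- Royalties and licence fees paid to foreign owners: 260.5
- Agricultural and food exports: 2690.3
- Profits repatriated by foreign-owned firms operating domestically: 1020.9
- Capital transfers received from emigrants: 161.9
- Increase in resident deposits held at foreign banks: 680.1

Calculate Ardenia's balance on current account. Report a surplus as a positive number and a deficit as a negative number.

Goods: 2386.8 - 5263.2 - 2815.1 + 2690.3 = -3001.2
Services: 697.7 - 260.5 + 1109.0 = 1546.2
Primary income: 830.5 - 1020.9 - 173.0 - 818.3 = -1181.7
Secondary income: -337.5 - 135.9 + 313.3 = -160.1
Current account = (-3001.2) + 1546.2 + (-1181.7) + (-160.1) = -2796.8
(Excluded from the current account — financial account: purchases of foreign government bonds by domestic residents 1084.5, sale of domestic government bonds to non-residents 1891.8, acquisition of a foreign subsidiary by a resident firm (outward FDI) 2081.3, increase in resident deposits held at foreign banks 680.1; capital account: acquisition of foreign patents and trademarks (non-produced assets) 182.6, capital transfers received from emigrants 161.9.)

-2796.8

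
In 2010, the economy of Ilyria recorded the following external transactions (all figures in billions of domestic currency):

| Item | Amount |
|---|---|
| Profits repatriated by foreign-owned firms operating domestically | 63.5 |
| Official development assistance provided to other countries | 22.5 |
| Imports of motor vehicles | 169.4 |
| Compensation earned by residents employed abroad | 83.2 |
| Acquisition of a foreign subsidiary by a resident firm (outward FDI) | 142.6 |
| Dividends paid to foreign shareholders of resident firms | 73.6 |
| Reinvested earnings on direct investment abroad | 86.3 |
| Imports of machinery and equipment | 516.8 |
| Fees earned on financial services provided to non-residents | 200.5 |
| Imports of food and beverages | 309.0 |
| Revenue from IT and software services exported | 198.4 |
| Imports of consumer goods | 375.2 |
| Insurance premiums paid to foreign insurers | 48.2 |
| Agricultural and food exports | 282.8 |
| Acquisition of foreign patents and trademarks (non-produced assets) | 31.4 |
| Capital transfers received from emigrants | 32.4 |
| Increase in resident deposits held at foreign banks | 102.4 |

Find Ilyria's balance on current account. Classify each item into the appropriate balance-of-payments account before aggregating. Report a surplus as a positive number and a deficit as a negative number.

Goods: 282.8 - 516.8 - 169.4 - 375.2 - 309.0 = -1087.6
Services: 200.5 + 198.4 - 48.2 = 350.7
Primary income: 86.3 - 63.5 + 83.2 - 73.6 = 32.4
Secondary income: -22.5
Current account = (-1087.6) + 350.7 + 32.4 + (-22.5) = -727.0
(Excluded from the current account — financial account: acquisition of a foreign subsidiary by a resident firm (outward FDI) 142.6, increase in resident deposits held at foreign banks 102.4; capital account: acquisition of foreign patents and trademarks (non-produced assets) 31.4, capital transfers received from emigrants 32.4.)

-727.0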